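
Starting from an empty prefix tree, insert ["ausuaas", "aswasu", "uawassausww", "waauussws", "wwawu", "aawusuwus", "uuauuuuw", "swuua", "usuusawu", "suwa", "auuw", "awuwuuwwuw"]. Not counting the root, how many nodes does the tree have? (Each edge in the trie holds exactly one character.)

Trace insertions, counting only characters that open a new branch:
  "ausuaas" → 7 new (a, u, s, u, a, a, s)
  "aswasu" → prefix "a" already present; 5 new (s, w, a, s, u)
  "uawassausww" → 11 new (u, a, w, a, s, s, a, u, s, w, w)
  "waauussws" → 9 new (w, a, a, u, u, s, s, w, s)
  "wwawu" → prefix "w" already present; 4 new (w, a, w, u)
  "aawusuwus" → prefix "a" already present; 8 new (a, w, u, s, u, w, u, s)
  "uuauuuuw" → prefix "u" already present; 7 new (u, a, u, u, u, u, w)
  "swuua" → 5 new (s, w, u, u, a)
  "usuusawu" → prefix "u" already present; 7 new (s, u, u, s, a, w, u)
  "suwa" → prefix "s" already present; 3 new (u, w, a)
  "auuw" → prefix "au" already present; 2 new (u, w)
  "awuwuuwwuw" → prefix "a" already present; 9 new (w, u, w, u, u, w, w, u, w)
Total nodes = 7 + 5 + 11 + 9 + 4 + 8 + 7 + 5 + 7 + 3 + 2 + 9 = 77

77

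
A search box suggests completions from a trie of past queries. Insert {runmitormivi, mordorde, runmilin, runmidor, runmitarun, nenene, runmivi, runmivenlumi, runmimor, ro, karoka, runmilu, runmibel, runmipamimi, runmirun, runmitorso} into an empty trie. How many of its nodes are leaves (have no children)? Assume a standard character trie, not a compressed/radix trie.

16

A leaf is a node with no children — equivalently, the end of a word that is not a proper prefix of any other stored word.
Those words: "karoka", "mordorde", "nenene", "ro", "runmibel", "runmidor", "runmilin", "runmilu", "runmimor", "runmipamimi", "runmirun", "runmitarun", "runmitormivi", "runmitorso", "runmivenlumi", "runmivi"
Leaf count: 16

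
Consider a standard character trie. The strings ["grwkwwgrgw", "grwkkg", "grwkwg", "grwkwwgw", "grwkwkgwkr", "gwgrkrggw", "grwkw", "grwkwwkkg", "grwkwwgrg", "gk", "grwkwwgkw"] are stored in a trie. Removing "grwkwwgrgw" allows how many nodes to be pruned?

Walk "grwkwwgrgw" from the leaf back toward the root, removing each node that no remaining word uses.
The suffix "w" (1 node) is used only by "grwkwwgrgw"; "grwkwwgrg" is itself a stored word, so pruning stops there.
Nodes removed: 1

1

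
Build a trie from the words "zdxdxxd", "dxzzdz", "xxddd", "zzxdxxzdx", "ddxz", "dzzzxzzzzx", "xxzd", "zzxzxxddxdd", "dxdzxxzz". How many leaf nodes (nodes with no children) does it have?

9

A leaf is a node with no children — equivalently, the end of a word that is not a proper prefix of any other stored word.
Those words: "ddxz", "dxdzxxzz", "dxzzdz", "dzzzxzzzzx", "xxddd", "xxzd", "zdxdxxd", "zzxdxxzdx", "zzxzxxddxdd"
Leaf count: 9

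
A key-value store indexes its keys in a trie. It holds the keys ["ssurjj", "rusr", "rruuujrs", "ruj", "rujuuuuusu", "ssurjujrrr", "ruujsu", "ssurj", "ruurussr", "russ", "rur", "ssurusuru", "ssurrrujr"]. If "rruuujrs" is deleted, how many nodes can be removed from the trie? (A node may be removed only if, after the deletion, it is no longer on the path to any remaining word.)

7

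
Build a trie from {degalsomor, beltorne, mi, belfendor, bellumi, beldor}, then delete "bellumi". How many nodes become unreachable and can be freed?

After clearing the end-marker at "bellumi", prune upward until reaching a node still needed by another word.
The suffix "lumi" (4 nodes) is used only by "bellumi"; the node for "bel" still has the child "t", so pruning stops there.
Nodes removed: 4

4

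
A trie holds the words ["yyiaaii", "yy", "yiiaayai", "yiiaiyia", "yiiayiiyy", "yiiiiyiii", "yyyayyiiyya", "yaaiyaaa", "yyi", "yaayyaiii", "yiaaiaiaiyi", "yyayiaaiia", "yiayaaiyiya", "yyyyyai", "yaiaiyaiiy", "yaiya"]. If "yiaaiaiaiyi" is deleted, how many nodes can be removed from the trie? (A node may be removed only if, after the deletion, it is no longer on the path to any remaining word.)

A node on "yiaaiaiaiyi"'s path can go only if nothing else ends at it or branches off below it.
The suffix "aiaiaiyi" (8 nodes) is used only by "yiaaiaiaiyi"; the node for "yia" still has the child "y", so pruning stops there.
Nodes removed: 8

8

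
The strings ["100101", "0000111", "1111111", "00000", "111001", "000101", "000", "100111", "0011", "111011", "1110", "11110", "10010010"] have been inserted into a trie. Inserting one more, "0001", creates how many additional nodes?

0

Every character of "0001" already lies on an existing path (it is a prefix of some stored word).
No new nodes are needed: 0.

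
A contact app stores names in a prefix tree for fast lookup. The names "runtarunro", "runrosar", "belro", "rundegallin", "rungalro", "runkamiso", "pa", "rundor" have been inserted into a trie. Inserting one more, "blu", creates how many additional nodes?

2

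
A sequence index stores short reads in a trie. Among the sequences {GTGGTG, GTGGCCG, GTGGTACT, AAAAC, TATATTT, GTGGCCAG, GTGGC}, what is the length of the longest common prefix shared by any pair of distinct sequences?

The deepest shared node is where two words last agree before diverging.
"GTGGCCAG" and "GTGGCCG" agree on "GTGGCC" (6 characters) before diverging; nothing deeper is shared.
Longest shared-prefix length: 6

6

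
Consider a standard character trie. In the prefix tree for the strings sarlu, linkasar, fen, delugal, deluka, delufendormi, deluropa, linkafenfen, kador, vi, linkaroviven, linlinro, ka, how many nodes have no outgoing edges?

12

A leaf is a node with no children — equivalently, the end of a word that is not a proper prefix of any other stored word.
Those words: "delufendormi", "delugal", "deluka", "deluropa", "fen", "kador", "linkafenfen", "linkaroviven", "linkasar", "linlinro", "sarlu", "vi"
Leaf count: 12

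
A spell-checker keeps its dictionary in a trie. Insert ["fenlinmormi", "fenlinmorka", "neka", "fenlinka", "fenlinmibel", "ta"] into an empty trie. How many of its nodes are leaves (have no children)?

A leaf is a node with no children — equivalently, the end of a word that is not a proper prefix of any other stored word.
Those words: "fenlinka", "fenlinmibel", "fenlinmorka", "fenlinmormi", "neka", "ta"
Leaf count: 6

6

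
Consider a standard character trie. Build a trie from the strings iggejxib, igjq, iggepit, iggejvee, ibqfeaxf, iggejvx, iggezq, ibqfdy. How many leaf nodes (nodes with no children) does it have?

A leaf is a node with no children — equivalently, the end of a word that is not a proper prefix of any other stored word.
Those words: "ibqfdy", "ibqfeaxf", "iggejvee", "iggejvx", "iggejxib", "iggepit", "iggezq", "igjq"
Leaf count: 8

8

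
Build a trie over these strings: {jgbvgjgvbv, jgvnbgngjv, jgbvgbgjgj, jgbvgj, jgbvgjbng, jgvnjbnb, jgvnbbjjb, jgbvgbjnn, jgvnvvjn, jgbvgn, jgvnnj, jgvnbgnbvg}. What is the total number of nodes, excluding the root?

Count nodes per top-level branch (shared prefixes stored once):
  'j'-branch (jgbvgbgjgj, jgbvgbjnn, jgbvgj, jgbvgjbng, jgbvgjgvbv, jgbvgn, jgvnbbjjb, jgvnbgnbvg, jgvnbgngjv, jgvnjbnb, jgvnnj, jgvnvvjn): 47 nodes
Sum: 47

47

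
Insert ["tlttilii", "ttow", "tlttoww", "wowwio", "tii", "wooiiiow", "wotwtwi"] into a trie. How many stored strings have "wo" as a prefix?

3

Traverse to the node for "wo", then collect every word in that subtree.
Matches: "wooiiiow", "wotwtwi", "wowwio"
Count: 3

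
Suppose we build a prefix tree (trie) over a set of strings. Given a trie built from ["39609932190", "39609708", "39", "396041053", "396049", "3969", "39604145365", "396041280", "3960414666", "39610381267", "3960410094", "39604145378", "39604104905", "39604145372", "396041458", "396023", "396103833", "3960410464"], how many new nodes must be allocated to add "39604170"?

"396041" is already a path in the trie; the remaining "70" must be added.
Each of the 2 remaining characters creates one node.

2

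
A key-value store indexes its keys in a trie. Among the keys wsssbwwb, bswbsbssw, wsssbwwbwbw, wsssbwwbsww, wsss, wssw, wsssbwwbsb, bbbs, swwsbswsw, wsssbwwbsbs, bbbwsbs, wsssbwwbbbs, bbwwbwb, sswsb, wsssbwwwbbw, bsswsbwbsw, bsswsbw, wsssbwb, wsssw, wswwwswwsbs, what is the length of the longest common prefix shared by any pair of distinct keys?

10

Look for the deepest trie node that still has at least two words in its subtree.
e.g. "wsssbwwbsb" and "wsssbwwbsbs" share the prefix "wsssbwwbsb" of length 10; no pair shares a longer one.
Longest shared-prefix length: 10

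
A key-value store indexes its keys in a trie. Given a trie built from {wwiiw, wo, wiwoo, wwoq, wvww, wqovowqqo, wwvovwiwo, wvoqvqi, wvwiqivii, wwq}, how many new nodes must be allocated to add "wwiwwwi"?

The longest prefix of "wwiwwwi" already in the trie is "wwi" (length 3).
So 7 − 3 = 4 new nodes.

4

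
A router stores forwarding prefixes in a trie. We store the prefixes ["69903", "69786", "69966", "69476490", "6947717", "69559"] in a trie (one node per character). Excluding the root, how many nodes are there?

Trie structure (* marks end of a word):
(root)
└─ 6
   └─ 9
      ├─ 4
      │  └─ 7
      │     ├─ 6
      │     │  └─ 4
      │     │     └─ 9
      │     │        └─ 0 *
      │     └─ 7
      │        └─ 1
      │           └─ 7 *
      ├─ 5
      │  └─ 5
      │     └─ 9 *
      ├─ 7
      │  └─ 8
      │     └─ 6 *
      └─ 9
         ├─ 0
         │  └─ 3 *
         └─ 6
            └─ 6 *
Counting every labelled node above: 22.

22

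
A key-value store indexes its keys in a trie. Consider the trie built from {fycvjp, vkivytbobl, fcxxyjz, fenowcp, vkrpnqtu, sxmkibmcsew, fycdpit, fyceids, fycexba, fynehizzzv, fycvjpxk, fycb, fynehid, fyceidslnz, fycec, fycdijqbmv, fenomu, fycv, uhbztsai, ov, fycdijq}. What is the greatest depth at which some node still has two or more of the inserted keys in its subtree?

7

Look for the deepest trie node that still has at least two words in its subtree.
e.g. "fycdijq" and "fycdijqbmv" share the prefix "fycdijq" of length 7; no pair shares a longer one.
Longest shared-prefix length: 7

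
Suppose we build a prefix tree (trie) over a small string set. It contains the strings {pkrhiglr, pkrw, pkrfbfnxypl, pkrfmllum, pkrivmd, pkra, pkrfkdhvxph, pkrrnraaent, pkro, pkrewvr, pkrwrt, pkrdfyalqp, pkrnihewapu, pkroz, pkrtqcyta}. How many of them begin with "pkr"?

15

Filter for entries beginning with "pkr":
Matches: "pkra", "pkrdfyalqp", "pkrewvr", "pkrfbfnxypl", "pkrfkdhvxph", "pkrfmllum", "pkrhiglr", "pkrivmd", "pkrnihewapu", "pkro", "pkroz", "pkrrnraaent", "pkrtqcyta", "pkrw", "pkrwrt"
Count: 15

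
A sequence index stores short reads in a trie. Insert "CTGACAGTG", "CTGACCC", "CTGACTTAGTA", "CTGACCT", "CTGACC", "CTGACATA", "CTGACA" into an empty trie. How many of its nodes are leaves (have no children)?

A leaf is a node with no children — equivalently, the end of a word that is not a proper prefix of any other stored word.
Those words: "CTGACAGTG", "CTGACATA", "CTGACCC", "CTGACCT", "CTGACTTAGTA"
Leaf count: 5

5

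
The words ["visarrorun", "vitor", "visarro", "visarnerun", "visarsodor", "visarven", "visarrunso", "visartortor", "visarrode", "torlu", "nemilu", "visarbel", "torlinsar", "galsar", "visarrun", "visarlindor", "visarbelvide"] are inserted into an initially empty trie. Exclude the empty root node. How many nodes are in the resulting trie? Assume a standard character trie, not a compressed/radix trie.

Count nodes per top-level branch (shared prefixes stored once):
  'g'-branch (galsar): 6 nodes
  'n'-branch (nemilu): 6 nodes
  't'-branch (torlinsar, torlu): 10 nodes
  'v'-branch (visarbel, visarbelvide, visarlindor, visarnerun, visarro, visarrode, visarrorun, visarrun, visarrunso, visarsodor, visartortor, visarven, vitor): 51 nodes
Sum: 73

73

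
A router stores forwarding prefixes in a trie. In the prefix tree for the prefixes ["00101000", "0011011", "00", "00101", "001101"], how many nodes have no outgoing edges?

A leaf is a node with no children — equivalently, the end of a word that is not a proper prefix of any other stored word.
Those words: "00101000", "0011011"
Leaf count: 2

2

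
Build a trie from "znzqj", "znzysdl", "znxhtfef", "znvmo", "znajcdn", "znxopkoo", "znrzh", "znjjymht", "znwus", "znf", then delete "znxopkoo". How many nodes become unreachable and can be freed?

Walk "znxopkoo" from the leaf back toward the root, removing each node that no remaining word uses.
The suffix "opkoo" (5 nodes) is used only by "znxopkoo"; the node for "znx" still has the child "h", so pruning stops there.
Nodes removed: 5

5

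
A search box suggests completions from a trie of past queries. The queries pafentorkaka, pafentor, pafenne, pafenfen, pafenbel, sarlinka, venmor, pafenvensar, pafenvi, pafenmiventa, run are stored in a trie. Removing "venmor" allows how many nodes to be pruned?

Walk "venmor" from the leaf back toward the root, removing each node that no remaining word uses.
No other word shares any prefix with "venmor", so all 6 of its nodes go.
Nodes removed: 6

6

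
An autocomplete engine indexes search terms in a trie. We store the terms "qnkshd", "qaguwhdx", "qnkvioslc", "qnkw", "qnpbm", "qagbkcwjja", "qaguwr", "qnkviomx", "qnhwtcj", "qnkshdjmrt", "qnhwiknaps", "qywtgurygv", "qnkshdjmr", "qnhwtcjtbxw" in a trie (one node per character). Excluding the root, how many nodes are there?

61

Trace insertions, counting only characters that open a new branch:
  "qnkshd" → 6 new (q, n, k, s, h, d)
  "qaguwhdx" → prefix "q" already present; 7 new (a, g, u, w, h, d, x)
  "qnkvioslc" → prefix "qnk" already present; 6 new (v, i, o, s, l, c)
  "qnkw" → prefix "qnk" already present; 1 new (w)
  "qnpbm" → prefix "qn" already present; 3 new (p, b, m)
  "qagbkcwjja" → prefix "qag" already present; 7 new (b, k, c, w, j, j, a)
  "qaguwr" → prefix "qaguw" already present; 1 new (r)
  "qnkviomx" → prefix "qnkvio" already present; 2 new (m, x)
  "qnhwtcj" → prefix "qn" already present; 5 new (h, w, t, c, j)
  "qnkshdjmrt" → prefix "qnkshd" already present; 4 new (j, m, r, t)
  "qnhwiknaps" → prefix "qnhw" already present; 6 new (i, k, n, a, p, s)
  "qywtgurygv" → prefix "q" already present; 9 new (y, w, t, g, u, r, y, g, v)
  "qnkshdjmr" → prefix "qnkshdjmr" already present; 0 new (none)
  "qnhwtcjtbxw" → prefix "qnhwtcj" already present; 4 new (t, b, x, w)
Total nodes = 6 + 7 + 6 + 1 + 3 + 7 + 1 + 2 + 5 + 4 + 6 + 9 + 0 + 4 = 61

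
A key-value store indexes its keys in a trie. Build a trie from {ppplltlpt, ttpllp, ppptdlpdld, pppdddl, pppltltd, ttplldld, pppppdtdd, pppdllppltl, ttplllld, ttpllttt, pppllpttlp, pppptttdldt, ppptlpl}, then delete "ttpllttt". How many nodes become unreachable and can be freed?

3

A node on "ttpllttt"'s path can go only if nothing else ends at it or branches off below it.
The suffix "ttt" (3 nodes) is used only by "ttpllttt"; the node for "ttpll" still has the child "p", so pruning stops there.
Nodes removed: 3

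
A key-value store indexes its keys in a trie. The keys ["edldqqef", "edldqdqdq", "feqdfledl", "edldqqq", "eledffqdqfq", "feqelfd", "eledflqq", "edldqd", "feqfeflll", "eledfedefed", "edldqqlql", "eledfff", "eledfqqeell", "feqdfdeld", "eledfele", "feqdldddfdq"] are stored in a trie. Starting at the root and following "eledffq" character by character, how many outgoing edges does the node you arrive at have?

1

The children of the "eledffq" node are the distinct next characters among strings starting with "eledffq".
Characters that immediately follow "eledffq" among the stored strings: {d}.
That node has 1 child edge.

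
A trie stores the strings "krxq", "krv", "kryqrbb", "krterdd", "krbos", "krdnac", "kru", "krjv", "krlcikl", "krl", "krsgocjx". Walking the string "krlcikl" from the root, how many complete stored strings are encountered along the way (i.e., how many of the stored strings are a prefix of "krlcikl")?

2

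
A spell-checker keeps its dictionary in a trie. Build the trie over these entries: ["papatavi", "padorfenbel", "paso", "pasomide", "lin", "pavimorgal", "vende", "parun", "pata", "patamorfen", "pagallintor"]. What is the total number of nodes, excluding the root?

For each word, the new-node count is its length minus the longest prefix already in the trie:
  "papatavi" → 8 new (p, a, p, a, t, a, v, i)
  "padorfenbel" → prefix "pa" already present; 9 new (d, o, r, f, e, n, b, e, l)
  "paso" → prefix "pa" already present; 2 new (s, o)
  "pasomide" → prefix "paso" already present; 4 new (m, i, d, e)
  "lin" → 3 new (l, i, n)
  "pavimorgal" → prefix "pa" already present; 8 new (v, i, m, o, r, g, a, l)
  "vende" → 5 new (v, e, n, d, e)
  "parun" → prefix "pa" already present; 3 new (r, u, n)
  "pata" → prefix "pa" already present; 2 new (t, a)
  "patamorfen" → prefix "pata" already present; 6 new (m, o, r, f, e, n)
  "pagallintor" → prefix "pa" already present; 9 new (g, a, l, l, i, n, t, o, r)
Total nodes = 8 + 9 + 2 + 4 + 3 + 8 + 5 + 3 + 2 + 6 + 9 = 59

59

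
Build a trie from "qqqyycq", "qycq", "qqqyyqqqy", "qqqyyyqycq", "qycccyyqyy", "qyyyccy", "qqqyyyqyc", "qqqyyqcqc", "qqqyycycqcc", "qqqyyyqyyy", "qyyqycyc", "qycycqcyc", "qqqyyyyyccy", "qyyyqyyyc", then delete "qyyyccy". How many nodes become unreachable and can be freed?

3

A node on "qyyyccy"'s path can go only if nothing else ends at it or branches off below it.
The suffix "ccy" (3 nodes) is used only by "qyyyccy"; the node for "qyyy" still has the child "q", so pruning stops there.
Nodes removed: 3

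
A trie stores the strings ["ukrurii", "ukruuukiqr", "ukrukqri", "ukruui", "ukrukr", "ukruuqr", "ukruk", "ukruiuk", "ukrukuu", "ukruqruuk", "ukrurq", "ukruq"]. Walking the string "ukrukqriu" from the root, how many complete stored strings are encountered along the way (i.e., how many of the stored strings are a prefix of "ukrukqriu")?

2

Walk "ukrukqriu" from the root; an end-of-word marker is hit whenever a stored word is a prefix of "ukrukqriu".
Prefixes of the query that are stored words: "ukruk", "ukrukqri"
Count: 2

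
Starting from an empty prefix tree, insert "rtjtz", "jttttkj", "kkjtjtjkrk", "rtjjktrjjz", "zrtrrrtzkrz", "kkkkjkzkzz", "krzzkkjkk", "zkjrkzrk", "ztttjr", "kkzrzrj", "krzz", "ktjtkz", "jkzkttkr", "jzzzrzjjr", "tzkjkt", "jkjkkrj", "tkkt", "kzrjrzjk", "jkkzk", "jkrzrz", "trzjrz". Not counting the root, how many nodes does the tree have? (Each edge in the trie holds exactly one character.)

126

Insert word by word; a character creates a node only if that edge doesn't already exist:
  "rtjtz" → 5 new (r, t, j, t, z)
  "jttttkj" → 7 new (j, t, t, t, t, k, j)
  "kkjtjtjkrk" → 10 new (k, k, j, t, j, t, j, k, r, k)
  "rtjjktrjjz" → prefix "rtj" already present; 7 new (j, k, t, r, j, j, z)
  "zrtrrrtzkrz" → 11 new (z, r, t, r, r, r, t, z, k, r, z)
  "kkkkjkzkzz" → prefix "kk" already present; 8 new (k, k, j, k, z, k, z, z)
  "krzzkkjkk" → prefix "k" already present; 8 new (r, z, z, k, k, j, k, k)
  "zkjrkzrk" → prefix "z" already present; 7 new (k, j, r, k, z, r, k)
  "ztttjr" → prefix "z" already present; 5 new (t, t, t, j, r)
  "kkzrzrj" → prefix "kk" already present; 5 new (z, r, z, r, j)
  "krzz" → prefix "krzz" already present; 0 new (none)
  "ktjtkz" → prefix "k" already present; 5 new (t, j, t, k, z)
  "jkzkttkr" → prefix "j" already present; 7 new (k, z, k, t, t, k, r)
  "jzzzrzjjr" → prefix "j" already present; 8 new (z, z, z, r, z, j, j, r)
  "tzkjkt" → 6 new (t, z, k, j, k, t)
  "jkjkkrj" → prefix "jk" already present; 5 new (j, k, k, r, j)
  "tkkt" → prefix "t" already present; 3 new (k, k, t)
  "kzrjrzjk" → prefix "k" already present; 7 new (z, r, j, r, z, j, k)
  "jkkzk" → prefix "jk" already present; 3 new (k, z, k)
  "jkrzrz" → prefix "jk" already present; 4 new (r, z, r, z)
  "trzjrz" → prefix "t" already present; 5 new (r, z, j, r, z)
Total nodes = 5 + 7 + 10 + 7 + 11 + 8 + 8 + 7 + 5 + 5 + 0 + 5 + 7 + 8 + 6 + 5 + 3 + 7 + 3 + 4 + 5 = 126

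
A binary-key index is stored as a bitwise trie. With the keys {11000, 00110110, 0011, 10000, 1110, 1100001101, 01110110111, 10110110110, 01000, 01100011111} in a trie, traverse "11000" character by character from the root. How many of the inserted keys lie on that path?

Walk "11000" from the root; an end-of-word marker is hit whenever a stored word is a prefix of "11000".
Prefixes of the query that are stored words: "11000"
Count: 1

1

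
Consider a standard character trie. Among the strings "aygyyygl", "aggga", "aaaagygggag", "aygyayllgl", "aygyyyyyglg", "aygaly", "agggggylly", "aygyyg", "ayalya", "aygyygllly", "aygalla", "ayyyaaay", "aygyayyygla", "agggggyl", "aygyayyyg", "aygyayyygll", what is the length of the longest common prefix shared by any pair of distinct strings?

10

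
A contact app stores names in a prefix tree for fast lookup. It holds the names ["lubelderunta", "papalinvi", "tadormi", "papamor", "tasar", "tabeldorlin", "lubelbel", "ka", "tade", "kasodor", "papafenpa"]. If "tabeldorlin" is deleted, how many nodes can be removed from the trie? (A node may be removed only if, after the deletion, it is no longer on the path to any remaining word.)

9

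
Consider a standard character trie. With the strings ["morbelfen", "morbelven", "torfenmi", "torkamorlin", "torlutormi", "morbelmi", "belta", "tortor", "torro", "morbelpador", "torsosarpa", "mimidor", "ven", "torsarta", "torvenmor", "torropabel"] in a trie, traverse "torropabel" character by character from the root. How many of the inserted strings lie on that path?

2

Walk "torropabel" from the root; an end-of-word marker is hit whenever a stored word is a prefix of "torropabel".
Prefixes of the query that are stored words: "torro", "torropabel"
Count: 2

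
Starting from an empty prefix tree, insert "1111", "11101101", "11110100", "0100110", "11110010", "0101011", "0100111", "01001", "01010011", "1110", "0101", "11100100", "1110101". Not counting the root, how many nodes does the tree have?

Trie structure (* marks end of a word):
(root)
├─ 0
│  └─ 1
│     └─ 0
│        ├─ 0
│        │  └─ 1 *
│        │     └─ 1
│        │        ├─ 0 *
│        │        └─ 1 *
│        └─ 1 *
│           └─ 0
│              ├─ 0
│              │  └─ 1
│              │     └─ 1 *
│              └─ 1
│                 └─ 1 *
└─ 1
   └─ 1
      └─ 1
         ├─ 0 *
         │  ├─ 0
         │  │  └─ 1
         │  │     └─ 0
         │  │        └─ 0 *
         │  └─ 1
         │     ├─ 0
         │     │  └─ 1 *
         │     └─ 1
         │        └─ 0
         │           └─ 1 *
         └─ 1 *
            └─ 0
               ├─ 0
               │  └─ 1
               │     └─ 0 *
               └─ 1
                  └─ 0
                     └─ 0 *
Counting every labelled node above: 37.

37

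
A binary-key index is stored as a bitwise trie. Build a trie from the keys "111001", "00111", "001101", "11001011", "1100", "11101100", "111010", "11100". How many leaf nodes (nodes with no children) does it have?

A leaf is a node with no children — equivalently, the end of a word that is not a proper prefix of any other stored word.
Those words: "001101", "00111", "11001011", "111001", "111010", "11101100"
Leaf count: 6

6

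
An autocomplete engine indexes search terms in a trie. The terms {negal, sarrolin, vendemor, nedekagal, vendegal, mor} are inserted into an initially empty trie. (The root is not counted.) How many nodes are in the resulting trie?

34

For each word, the new-node count is its length minus the longest prefix already in the trie:
  "negal" → 5 new (n, e, g, a, l)
  "sarrolin" → 8 new (s, a, r, r, o, l, i, n)
  "vendemor" → 8 new (v, e, n, d, e, m, o, r)
  "nedekagal" → prefix "ne" already present; 7 new (d, e, k, a, g, a, l)
  "vendegal" → prefix "vende" already present; 3 new (g, a, l)
  "mor" → 3 new (m, o, r)
Total nodes = 5 + 8 + 8 + 7 + 3 + 3 = 34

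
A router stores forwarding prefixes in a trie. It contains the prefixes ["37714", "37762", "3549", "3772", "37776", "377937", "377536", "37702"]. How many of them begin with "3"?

Traverse to the node for "3", then collect every word in that subtree.
Words under "3": 3549, 37702, 37714, 3772, 377536, 37762, 37776, 377937
Count: 8

8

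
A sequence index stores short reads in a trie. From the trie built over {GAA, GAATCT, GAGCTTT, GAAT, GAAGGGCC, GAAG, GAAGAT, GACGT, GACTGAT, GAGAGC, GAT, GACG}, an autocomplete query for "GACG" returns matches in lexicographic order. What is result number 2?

Filter for "GACG…" and sort: "GACG", "GACGT"
Position 2: GACGT

GACGT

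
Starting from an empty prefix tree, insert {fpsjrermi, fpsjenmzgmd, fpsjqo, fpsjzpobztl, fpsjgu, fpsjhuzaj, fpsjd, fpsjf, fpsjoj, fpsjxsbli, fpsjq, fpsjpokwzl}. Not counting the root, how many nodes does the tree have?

For each word, the new-node count is its length minus the longest prefix already in the trie:
  "fpsjrermi" → 9 new (f, p, s, j, r, e, r, m, i)
  "fpsjenmzgmd" → prefix "fpsj" already present; 7 new (e, n, m, z, g, m, d)
  "fpsjqo" → prefix "fpsj" already present; 2 new (q, o)
  "fpsjzpobztl" → prefix "fpsj" already present; 7 new (z, p, o, b, z, t, l)
  "fpsjgu" → prefix "fpsj" already present; 2 new (g, u)
  "fpsjhuzaj" → prefix "fpsj" already present; 5 new (h, u, z, a, j)
  "fpsjd" → prefix "fpsj" already present; 1 new (d)
  "fpsjf" → prefix "fpsj" already present; 1 new (f)
  "fpsjoj" → prefix "fpsj" already present; 2 new (o, j)
  "fpsjxsbli" → prefix "fpsj" already present; 5 new (x, s, b, l, i)
  "fpsjq" → prefix "fpsjq" already present; 0 new (none)
  "fpsjpokwzl" → prefix "fpsj" already present; 6 new (p, o, k, w, z, l)
Total nodes = 9 + 7 + 2 + 7 + 2 + 5 + 1 + 1 + 2 + 5 + 0 + 6 = 47

47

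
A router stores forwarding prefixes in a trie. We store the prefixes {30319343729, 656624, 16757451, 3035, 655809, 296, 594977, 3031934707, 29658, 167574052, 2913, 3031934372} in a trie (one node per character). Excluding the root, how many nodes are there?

49

Trace insertions, counting only characters that open a new branch:
  "30319343729" → 11 new (3, 0, 3, 1, 9, 3, 4, 3, 7, 2, 9)
  "656624" → 6 new (6, 5, 6, 6, 2, 4)
  "16757451" → 8 new (1, 6, 7, 5, 7, 4, 5, 1)
  "3035" → prefix "303" already present; 1 new (5)
  "655809" → prefix "65" already present; 4 new (5, 8, 0, 9)
  "296" → 3 new (2, 9, 6)
  "594977" → 6 new (5, 9, 4, 9, 7, 7)
  "3031934707" → prefix "3031934" already present; 3 new (7, 0, 7)
  "29658" → prefix "296" already present; 2 new (5, 8)
  "167574052" → prefix "167574" already present; 3 new (0, 5, 2)
  "2913" → prefix "29" already present; 2 new (1, 3)
  "3031934372" → prefix "3031934372" already present; 0 new (none)
Total nodes = 11 + 6 + 8 + 1 + 4 + 3 + 6 + 3 + 2 + 3 + 2 + 0 = 49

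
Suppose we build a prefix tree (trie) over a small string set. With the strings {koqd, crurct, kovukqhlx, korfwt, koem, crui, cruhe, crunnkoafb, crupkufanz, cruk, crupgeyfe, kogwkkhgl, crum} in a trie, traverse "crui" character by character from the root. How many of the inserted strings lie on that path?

1

Walk "crui" from the root; an end-of-word marker is hit whenever a stored word is a prefix of "crui".
Prefixes of the query that are stored words: "crui"
Count: 1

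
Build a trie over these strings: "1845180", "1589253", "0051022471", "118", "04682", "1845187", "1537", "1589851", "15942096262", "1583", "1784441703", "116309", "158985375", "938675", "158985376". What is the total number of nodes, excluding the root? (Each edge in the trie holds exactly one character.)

Count nodes per top-level branch (shared prefixes stored once):
  '0'-branch (0051022471, 04682): 14 nodes
  '1'-branch (116309, 118, 1537, 1583, 1589253, 1589851, 158985375, 158985376, 15942096262, 1784441703, 1845180, 1845187): 48 nodes
  '9'-branch (938675): 6 nodes
Sum: 68

68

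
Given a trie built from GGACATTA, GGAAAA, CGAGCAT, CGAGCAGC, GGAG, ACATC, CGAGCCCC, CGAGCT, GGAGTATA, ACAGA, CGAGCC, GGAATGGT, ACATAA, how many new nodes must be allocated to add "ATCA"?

3

Walking "ATCA" from the root, the first 1 characters ("A") follow existing edges; "T" is the first miss.
New nodes needed: |"ATCA"| − 1 = 4 − 1 = 3.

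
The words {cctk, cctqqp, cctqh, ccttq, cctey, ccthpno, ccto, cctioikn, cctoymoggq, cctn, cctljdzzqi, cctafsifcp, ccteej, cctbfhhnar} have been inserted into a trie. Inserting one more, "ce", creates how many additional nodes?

1

"c" is already a path in the trie; the remaining "e" must be added.
New nodes needed: |"ce"| − 1 = 2 − 1 = 1.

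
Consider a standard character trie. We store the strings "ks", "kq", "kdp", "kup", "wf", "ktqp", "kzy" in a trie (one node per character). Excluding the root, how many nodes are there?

14

Insert word by word; a character creates a node only if that edge doesn't already exist:
  "ks" → 2 new (k, s)
  "kq" → prefix "k" already present; 1 new (q)
  "kdp" → prefix "k" already present; 2 new (d, p)
  "kup" → prefix "k" already present; 2 new (u, p)
  "wf" → 2 new (w, f)
  "ktqp" → prefix "k" already present; 3 new (t, q, p)
  "kzy" → prefix "k" already present; 2 new (z, y)
Total nodes = 2 + 1 + 2 + 2 + 2 + 3 + 2 = 14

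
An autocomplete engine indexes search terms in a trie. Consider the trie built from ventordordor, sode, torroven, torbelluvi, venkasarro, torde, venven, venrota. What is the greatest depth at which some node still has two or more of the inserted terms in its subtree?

3

Equivalently: take the maximum, over all pairs, of their longest common prefix length.
e.g. "torbelluvi" and "torde" share the prefix "tor" of length 3; no pair shares a longer one.
Longest shared-prefix length: 3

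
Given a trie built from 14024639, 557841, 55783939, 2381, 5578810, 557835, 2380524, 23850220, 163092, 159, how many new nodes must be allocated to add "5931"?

3

The longest prefix of "5931" already in the trie is "5" (length 1).
Each of the 3 remaining characters creates one node.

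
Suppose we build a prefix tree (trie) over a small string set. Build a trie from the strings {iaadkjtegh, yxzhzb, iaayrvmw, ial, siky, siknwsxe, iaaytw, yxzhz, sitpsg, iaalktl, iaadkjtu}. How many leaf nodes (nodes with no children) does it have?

10

A leaf is a node with no children — equivalently, the end of a word that is not a proper prefix of any other stored word.
Those words: "iaadkjtegh", "iaadkjtu", "iaalktl", "iaayrvmw", "iaaytw", "ial", "siknwsxe", "siky", "sitpsg", "yxzhzb"
Leaf count: 10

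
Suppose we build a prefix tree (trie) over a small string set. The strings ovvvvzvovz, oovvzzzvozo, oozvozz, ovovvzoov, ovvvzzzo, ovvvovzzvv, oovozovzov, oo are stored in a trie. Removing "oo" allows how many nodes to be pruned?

After clearing the end-marker at "oo", prune upward until reaching a node still needed by another word.
Every node on "oo" is still needed (e.g. by "oovvzzzvozo"), so nothing is freed.
Nodes removed: 0

0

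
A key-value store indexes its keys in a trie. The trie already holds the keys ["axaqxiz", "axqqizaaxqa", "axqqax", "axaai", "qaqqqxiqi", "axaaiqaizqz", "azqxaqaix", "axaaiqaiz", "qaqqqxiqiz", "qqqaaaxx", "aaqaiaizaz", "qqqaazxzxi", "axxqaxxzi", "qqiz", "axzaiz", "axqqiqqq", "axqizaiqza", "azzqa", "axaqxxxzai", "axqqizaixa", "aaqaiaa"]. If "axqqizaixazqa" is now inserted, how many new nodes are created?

"axqqizaixa" is already a path in the trie; the remaining "zqa" must be added.
New nodes needed: |"axqqizaixazqa"| − 10 = 13 − 10 = 3.

3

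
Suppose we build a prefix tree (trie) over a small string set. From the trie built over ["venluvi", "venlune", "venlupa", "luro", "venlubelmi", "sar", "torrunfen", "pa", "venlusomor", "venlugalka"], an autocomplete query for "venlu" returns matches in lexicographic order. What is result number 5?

venlusomor

Words with prefix "venlu", in lexicographic order: "venlubelmi", "venlugalka", "venlune", "venlupa", "venlusomor", "venluvi"
Position 5: venlusomor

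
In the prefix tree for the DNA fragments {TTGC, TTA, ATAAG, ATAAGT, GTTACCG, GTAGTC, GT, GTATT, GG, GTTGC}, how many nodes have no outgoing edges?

Leaves are exactly the stored words that no other stored word extends.
Those words: "ATAAGT", "GG", "GTAGTC", "GTATT", "GTTACCG", "GTTGC", "TTA", "TTGC"
Leaf count: 8

8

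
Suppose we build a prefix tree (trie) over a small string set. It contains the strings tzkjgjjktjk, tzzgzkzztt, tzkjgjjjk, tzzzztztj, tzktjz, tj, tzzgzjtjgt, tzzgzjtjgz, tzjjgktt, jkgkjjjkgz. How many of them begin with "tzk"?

3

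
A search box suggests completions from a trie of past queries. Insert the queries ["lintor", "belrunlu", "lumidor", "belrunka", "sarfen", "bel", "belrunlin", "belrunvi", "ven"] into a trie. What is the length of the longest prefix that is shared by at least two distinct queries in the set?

The deepest shared node is where two words last agree before diverging.
e.g. "belrunlin" and "belrunlu" share the prefix "belrunl" of length 7; no pair shares a longer one.
Longest shared-prefix length: 7

7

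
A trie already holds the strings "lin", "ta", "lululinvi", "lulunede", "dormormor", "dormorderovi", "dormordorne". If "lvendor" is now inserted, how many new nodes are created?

6

"l" is already a path in the trie; the remaining "vendor" must be added.
New nodes needed: |"lvendor"| − 1 = 7 − 1 = 6.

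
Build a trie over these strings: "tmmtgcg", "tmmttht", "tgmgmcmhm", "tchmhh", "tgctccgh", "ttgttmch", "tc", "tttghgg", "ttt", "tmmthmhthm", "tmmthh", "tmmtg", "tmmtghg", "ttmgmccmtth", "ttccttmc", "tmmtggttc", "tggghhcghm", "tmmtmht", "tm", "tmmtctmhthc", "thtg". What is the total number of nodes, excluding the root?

90

For each word, the new-node count is its length minus the longest prefix already in the trie:
  "tmmtgcg" → 7 new (t, m, m, t, g, c, g)
  "tmmttht" → prefix "tmmt" already present; 3 new (t, h, t)
  "tgmgmcmhm" → prefix "t" already present; 8 new (g, m, g, m, c, m, h, m)
  "tchmhh" → prefix "t" already present; 5 new (c, h, m, h, h)
  "tgctccgh" → prefix "tg" already present; 6 new (c, t, c, c, g, h)
  "ttgttmch" → prefix "t" already present; 7 new (t, g, t, t, m, c, h)
  "tc" → prefix "tc" already present; 0 new (none)
  "tttghgg" → prefix "tt" already present; 5 new (t, g, h, g, g)
  "ttt" → prefix "ttt" already present; 0 new (none)
  "tmmthmhthm" → prefix "tmmt" already present; 6 new (h, m, h, t, h, m)
  "tmmthh" → prefix "tmmth" already present; 1 new (h)
  "tmmtg" → prefix "tmmtg" already present; 0 new (none)
  "tmmtghg" → prefix "tmmtg" already present; 2 new (h, g)
  "ttmgmccmtth" → prefix "tt" already present; 9 new (m, g, m, c, c, m, t, t, h)
  "ttccttmc" → prefix "tt" already present; 6 new (c, c, t, t, m, c)
  "tmmtggttc" → prefix "tmmtg" already present; 4 new (g, t, t, c)
  "tggghhcghm" → prefix "tg" already present; 8 new (g, g, h, h, c, g, h, m)
  "tmmtmht" → prefix "tmmt" already present; 3 new (m, h, t)
  "tm" → prefix "tm" already present; 0 new (none)
  "tmmtctmhthc" → prefix "tmmt" already present; 7 new (c, t, m, h, t, h, c)
  "thtg" → prefix "t" already present; 3 new (h, t, g)
Total nodes = 7 + 3 + 8 + 5 + 6 + 7 + 0 + 5 + 0 + 6 + 1 + 0 + 2 + 9 + 6 + 4 + 8 + 3 + 0 + 7 + 3 = 90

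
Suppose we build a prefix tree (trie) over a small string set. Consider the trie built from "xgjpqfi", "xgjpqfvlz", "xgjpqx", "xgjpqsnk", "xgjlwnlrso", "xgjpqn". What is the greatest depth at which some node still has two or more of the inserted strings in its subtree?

Equivalently: take the maximum, over all pairs, of their longest common prefix length.
"xgjpqfi" and "xgjpqfvlz" agree on "xgjpqf" (6 characters) before diverging; nothing deeper is shared.
Longest shared-prefix length: 6

6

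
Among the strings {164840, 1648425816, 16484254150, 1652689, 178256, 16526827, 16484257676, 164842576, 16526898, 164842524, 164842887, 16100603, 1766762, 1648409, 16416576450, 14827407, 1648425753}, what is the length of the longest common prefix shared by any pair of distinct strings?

9

The deepest shared node is where two words last agree before diverging.
"164842576" and "16484257676" agree on "164842576" (9 characters) before diverging; nothing deeper is shared.
Longest shared-prefix length: 9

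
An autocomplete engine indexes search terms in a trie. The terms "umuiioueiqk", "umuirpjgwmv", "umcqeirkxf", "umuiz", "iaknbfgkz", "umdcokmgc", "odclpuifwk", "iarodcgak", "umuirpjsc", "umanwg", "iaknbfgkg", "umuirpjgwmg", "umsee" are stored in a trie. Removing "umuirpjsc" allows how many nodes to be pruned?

2

After clearing the end-marker at "umuirpjsc", prune upward until reaching a node still needed by another word.
The suffix "sc" (2 nodes) is used only by "umuirpjsc"; the node for "umuirpj" still has the child "g", so pruning stops there.
Nodes removed: 2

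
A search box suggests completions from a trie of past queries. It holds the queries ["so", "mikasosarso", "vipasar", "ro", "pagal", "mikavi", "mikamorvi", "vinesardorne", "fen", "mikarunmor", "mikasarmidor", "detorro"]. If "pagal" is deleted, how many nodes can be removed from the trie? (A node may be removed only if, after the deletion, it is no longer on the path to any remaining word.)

A node on "pagal"'s path can go only if nothing else ends at it or branches off below it.
No other word shares any prefix with "pagal", so all 5 of its nodes go.
Nodes removed: 5

5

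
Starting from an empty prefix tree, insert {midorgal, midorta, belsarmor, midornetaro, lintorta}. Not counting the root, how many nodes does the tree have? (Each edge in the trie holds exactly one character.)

33

Count nodes per top-level branch (shared prefixes stored once):
  'b'-branch (belsarmor): 9 nodes
  'l'-branch (lintorta): 8 nodes
  'm'-branch (midorgal, midornetaro, midorta): 16 nodes
Sum: 33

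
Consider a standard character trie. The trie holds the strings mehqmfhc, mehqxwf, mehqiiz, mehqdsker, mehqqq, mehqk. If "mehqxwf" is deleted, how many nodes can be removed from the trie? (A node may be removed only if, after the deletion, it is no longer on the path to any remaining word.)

A node on "mehqxwf"'s path can go only if nothing else ends at it or branches off below it.
The suffix "xwf" (3 nodes) is used only by "mehqxwf"; the node for "mehq" still has the child "m", so pruning stops there.
Nodes removed: 3

3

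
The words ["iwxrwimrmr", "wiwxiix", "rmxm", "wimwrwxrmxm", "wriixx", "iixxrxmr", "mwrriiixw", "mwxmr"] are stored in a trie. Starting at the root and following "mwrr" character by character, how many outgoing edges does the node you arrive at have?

1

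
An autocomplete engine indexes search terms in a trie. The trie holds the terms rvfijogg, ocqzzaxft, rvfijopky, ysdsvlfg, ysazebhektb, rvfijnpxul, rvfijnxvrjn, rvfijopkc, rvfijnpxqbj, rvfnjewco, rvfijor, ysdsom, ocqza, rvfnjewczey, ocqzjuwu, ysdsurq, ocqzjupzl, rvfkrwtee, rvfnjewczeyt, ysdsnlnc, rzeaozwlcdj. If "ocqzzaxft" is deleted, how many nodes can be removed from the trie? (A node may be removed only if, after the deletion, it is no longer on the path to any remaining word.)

Walk "ocqzzaxft" from the leaf back toward the root, removing each node that no remaining word uses.
The suffix "zaxft" (5 nodes) is used only by "ocqzzaxft"; the node for "ocqz" still has the child "a", so pruning stops there.
Nodes removed: 5

5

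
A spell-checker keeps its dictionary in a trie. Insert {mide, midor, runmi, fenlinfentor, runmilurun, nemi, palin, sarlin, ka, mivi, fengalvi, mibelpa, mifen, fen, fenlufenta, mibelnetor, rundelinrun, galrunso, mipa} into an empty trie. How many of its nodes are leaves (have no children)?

A leaf is a node with no children — equivalently, the end of a word that is not a proper prefix of any other stored word.
Those words: "fengalvi", "fenlinfentor", "fenlufenta", "galrunso", "ka", "mibelnetor", "mibelpa", "mide", "midor", "mifen", "mipa", "mivi", "nemi", "palin", "rundelinrun", "runmilurun", "sarlin"
Leaf count: 17

17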